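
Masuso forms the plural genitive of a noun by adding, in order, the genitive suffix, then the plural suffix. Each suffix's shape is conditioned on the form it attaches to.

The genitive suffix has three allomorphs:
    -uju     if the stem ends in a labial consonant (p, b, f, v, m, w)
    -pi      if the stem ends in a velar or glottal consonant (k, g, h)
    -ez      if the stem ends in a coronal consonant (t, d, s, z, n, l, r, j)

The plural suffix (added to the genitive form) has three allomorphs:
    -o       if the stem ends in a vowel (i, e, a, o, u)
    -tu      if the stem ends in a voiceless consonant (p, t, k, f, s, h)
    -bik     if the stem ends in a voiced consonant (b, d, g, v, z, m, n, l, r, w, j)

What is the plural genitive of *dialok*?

Since the final consonant of *dialok* is /k/ (velar/glottal), it takes -pi, giving *dialokpi*.
The final sound of the genitive form *dialokpi* is /i/, which is a vowel, so the plural suffix is -o, giving *dialokpio*.

dialokpio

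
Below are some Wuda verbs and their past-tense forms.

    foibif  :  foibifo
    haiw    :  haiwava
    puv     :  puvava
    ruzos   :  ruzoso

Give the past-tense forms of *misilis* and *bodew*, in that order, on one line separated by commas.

Looking at the final consonant of each stem: -o when the stem ends in a voiceless consonant (*foibif*, *ruzos*); -ava when the stem ends in a voiced consonant (*haiw*, *puv*).
*misilis* — final consonant /s/ (voiceless) → -o → *misiliso*.
Since the final consonant of *bodew* is /w/ (voiced), it takes -ava, giving *bodewava*.

misiliso, bodewava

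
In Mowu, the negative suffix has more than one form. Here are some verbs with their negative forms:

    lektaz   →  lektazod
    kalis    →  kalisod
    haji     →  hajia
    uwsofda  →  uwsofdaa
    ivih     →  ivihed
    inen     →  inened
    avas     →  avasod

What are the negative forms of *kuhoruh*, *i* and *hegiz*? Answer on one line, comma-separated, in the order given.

The suffix is conditioned by the final sound: -od when the stem ends in a sibilant (*lektaz*, *kalis*, *avas*); -ed when the stem ends in a non-sibilant consonant (*ivih*, *inen*); -a when the stem ends in a vowel (*haji*, *uwsofda*).
The final sound of *kuhoruh* is /h/, which is a non-sibilant consonant, so the suffix is -ed, giving *kuhoruhed*.
The final sound of *i* is /i/, which is a vowel, so the suffix is -a, giving *ia*.
Since the final sound of *hegiz* is /z/ (a sibilant), it takes -od, giving *hegizod*.

kuhoruhed, ia, hegizod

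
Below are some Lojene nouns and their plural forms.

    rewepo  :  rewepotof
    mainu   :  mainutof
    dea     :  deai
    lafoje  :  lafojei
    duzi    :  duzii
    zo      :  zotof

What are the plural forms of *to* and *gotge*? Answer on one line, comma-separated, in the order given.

totof, gotgei

The pattern is rounding harmony: -tof when the last vowel of the stem is a rounded vowel (*rewepo*, *mainu*, *zo*); -i when the last vowel of the stem is an unrounded vowel (*dea*, *lafoje*, *duzi*).
Since the last vowel of *to* is /o/ (a rounded vowel), it takes -tof, giving *totof*.
*gotge* — last vowel /e/ (an unrounded vowel) → -i → *gotgei*.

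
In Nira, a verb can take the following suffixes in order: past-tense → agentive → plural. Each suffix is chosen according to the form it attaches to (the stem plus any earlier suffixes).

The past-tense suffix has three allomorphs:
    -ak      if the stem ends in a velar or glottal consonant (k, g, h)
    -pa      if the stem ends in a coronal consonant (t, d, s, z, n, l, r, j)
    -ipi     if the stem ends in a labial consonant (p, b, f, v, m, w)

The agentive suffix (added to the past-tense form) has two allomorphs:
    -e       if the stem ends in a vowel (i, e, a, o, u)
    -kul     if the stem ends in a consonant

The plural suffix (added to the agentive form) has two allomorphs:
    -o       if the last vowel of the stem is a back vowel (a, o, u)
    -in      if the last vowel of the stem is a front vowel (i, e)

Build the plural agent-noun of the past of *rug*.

rugakkulo

*rug*: final consonant = /g/, velar/glottal → -ak → *rugak*.
The final sound of the past-tense form *rugak* is /k/, which is a consonant, so the agentive suffix is -kul, giving *rugakkul*.
The agentive form *rugakkul* — last vowel /u/ (a back vowel) → -o → *rugakkulo*.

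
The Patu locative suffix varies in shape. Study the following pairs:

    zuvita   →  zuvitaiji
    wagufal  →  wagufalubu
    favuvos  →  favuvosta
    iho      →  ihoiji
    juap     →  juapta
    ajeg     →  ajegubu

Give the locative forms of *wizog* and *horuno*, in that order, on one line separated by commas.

The suffix is conditioned by the final sound: -ta when the stem ends in a voiceless consonant (*favuvos*, *juap*); -ubu when the stem ends in a voiced consonant (*wagufal*, *ajeg*); -iji when the stem ends in a vowel (*zuvita*, *iho*).
*wizog*: final sound = /g/, a voiced consonant → -ubu → *wizogubu*.
*horuno*: final sound = /o/, a vowel → -iji → *horunoiji*.

wizogubu, horunoiji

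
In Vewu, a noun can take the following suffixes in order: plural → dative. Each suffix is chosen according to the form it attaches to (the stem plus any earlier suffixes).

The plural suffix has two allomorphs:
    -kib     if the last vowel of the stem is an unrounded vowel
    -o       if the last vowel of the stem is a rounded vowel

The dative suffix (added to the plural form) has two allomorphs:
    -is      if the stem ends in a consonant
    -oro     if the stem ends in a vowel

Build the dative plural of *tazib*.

*tazib*: last vowel = /i/, an unrounded vowel → -kib → *tazibkib*.
The plural form *tazibkib* — final sound /b/ (a consonant) → -is → *tazibkibis*.

tazibkibis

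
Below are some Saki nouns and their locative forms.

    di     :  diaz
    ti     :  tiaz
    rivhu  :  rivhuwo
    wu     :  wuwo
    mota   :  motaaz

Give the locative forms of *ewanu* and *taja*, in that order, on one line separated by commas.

ewanuwo, tajaaz

The pattern is rounding harmony: -wo when the last vowel of the stem is a rounded vowel (*rivhu*, *wu*); -az when the last vowel of the stem is an unrounded vowel (*di*, *ti*, *mota*).
*ewanu*: last vowel = /u/, a rounded vowel → -wo → *ewanuwo*.
*taja*: last vowel = /a/, an unrounded vowel → -az → *tajaaz*.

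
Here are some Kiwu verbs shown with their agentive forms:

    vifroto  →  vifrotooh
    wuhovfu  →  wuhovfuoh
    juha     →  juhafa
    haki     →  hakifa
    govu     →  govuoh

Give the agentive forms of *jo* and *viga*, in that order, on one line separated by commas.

jooh, vigafa

The suffix is conditioned by the last vowel: -oh when the last vowel of the stem is a rounded vowel (*vifroto*, *wuhovfu*, *govu*); -fa when the last vowel of the stem is an unrounded vowel (*juha*, *haki*).
The last vowel of *jo* is /o/, which is a rounded vowel, so the suffix is -oh, giving *jooh*.
The last vowel of *viga* is /a/, which is an unrounded vowel, so the suffix is -fa, giving *vigafa*.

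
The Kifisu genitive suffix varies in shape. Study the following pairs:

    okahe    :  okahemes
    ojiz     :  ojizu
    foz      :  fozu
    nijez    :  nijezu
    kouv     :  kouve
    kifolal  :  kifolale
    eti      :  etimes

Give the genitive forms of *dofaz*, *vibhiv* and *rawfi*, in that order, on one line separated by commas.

dofazu, vibhive, rawfimes

The alternation tracks the final sound of the stem — -u when the stem ends in a sibilant (*ojiz*, *foz*, *nijez*); -e when the stem ends in a non-sibilant consonant (*kouv*, *kifolal*); -mes when the stem ends in a vowel (*okahe*, *eti*).
The final sound of *dofaz* is /z/, which is a sibilant, so the suffix is -u, giving *dofazu*.
*vibhiv* — final sound /v/ (a non-sibilant consonant) → -e → *vibhive*.
*rawfi* — final sound /i/ (a vowel) → -mes → *rawfimes*.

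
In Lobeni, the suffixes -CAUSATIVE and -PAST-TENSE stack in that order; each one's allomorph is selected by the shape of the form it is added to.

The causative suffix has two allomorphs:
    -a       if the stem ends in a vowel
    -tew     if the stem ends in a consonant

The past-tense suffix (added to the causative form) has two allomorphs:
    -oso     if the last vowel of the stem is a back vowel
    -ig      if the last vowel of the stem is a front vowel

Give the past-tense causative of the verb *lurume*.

lurumeaoso

*lurume*: final sound = /e/, a vowel → -a → *lurumea*.
The causative form *lurumea*: last vowel = /a/, a back vowel → -oso → *lurumeaoso*.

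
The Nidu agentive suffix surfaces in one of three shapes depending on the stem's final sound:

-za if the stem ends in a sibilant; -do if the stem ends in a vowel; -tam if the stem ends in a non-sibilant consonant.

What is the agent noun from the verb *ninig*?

The final sound of *ninig* is /g/, which is a non-sibilant consonant, so the suffix is -tam, giving *ninigtam*.

ninigtam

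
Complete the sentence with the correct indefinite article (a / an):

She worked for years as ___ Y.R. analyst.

The indefinite article is chosen by the initial *sound* of the following word, not its spelling.
The initialism *Y.R.* is read letter by letter; the first letter, Y, is pronounced /waɪ/, which begins with a consonant sound.
So the article is *a*: She worked for years as a Y.R. analyst.

a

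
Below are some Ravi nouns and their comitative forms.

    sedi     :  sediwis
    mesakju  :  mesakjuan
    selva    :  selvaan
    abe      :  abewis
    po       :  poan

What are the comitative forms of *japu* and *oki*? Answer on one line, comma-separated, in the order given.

The alternation tracks the last vowel of the stem — -wis when the last vowel of the stem is a front vowel (*sedi*, *abe*); -an when the last vowel of the stem is a back vowel (*mesakju*, *selva*, *po*).
The last vowel of *japu* is /u/, which is a back vowel, so the suffix is -an, giving *japuan*.
*oki*: last vowel = /i/, a front vowel → -wis → *okiwis*.

japuan, okiwis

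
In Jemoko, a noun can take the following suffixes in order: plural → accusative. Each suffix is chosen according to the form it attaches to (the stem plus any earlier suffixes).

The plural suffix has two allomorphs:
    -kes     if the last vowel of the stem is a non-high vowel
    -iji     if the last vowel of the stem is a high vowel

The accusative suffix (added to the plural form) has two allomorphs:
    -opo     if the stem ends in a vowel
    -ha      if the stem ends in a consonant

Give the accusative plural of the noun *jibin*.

jibinijiopo

*jibin*: last vowel = /i/, a high vowel → -iji → *jibiniji*.
The plural form *jibiniji* — final sound /i/ (a vowel) → -opo → *jibinijiopo*.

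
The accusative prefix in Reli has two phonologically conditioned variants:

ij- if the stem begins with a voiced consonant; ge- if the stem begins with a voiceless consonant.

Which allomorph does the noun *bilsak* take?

ij-

*bilsak* — first consonant /b/ (voiced) → ij-.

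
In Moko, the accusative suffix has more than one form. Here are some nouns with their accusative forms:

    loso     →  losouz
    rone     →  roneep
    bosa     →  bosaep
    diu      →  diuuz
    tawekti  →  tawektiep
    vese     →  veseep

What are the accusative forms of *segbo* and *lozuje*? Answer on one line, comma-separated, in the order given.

The suffix is conditioned by the last vowel: -uz when the last vowel of the stem is a rounded vowel (*loso*, *diu*); -ep when the last vowel of the stem is an unrounded vowel (*rone*, *bosa*, *tawekti*, *vese*).
Since the last vowel of *segbo* is /o/ (a rounded vowel), it takes -uz, giving *segbouz*.
The last vowel of *lozuje* is /e/, which is an unrounded vowel, so the suffix is -ep, giving *lozujeep*.

segbouz, lozujeep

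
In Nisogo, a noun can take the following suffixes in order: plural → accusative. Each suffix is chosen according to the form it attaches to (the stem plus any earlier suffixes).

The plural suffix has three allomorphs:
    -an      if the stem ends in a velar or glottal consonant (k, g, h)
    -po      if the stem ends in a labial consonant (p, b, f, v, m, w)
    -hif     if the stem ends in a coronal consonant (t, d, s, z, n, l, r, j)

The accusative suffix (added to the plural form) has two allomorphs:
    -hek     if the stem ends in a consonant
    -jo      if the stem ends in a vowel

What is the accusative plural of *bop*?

*bop* — final consonant /p/ (labial) → -po → *boppo*.
The plural form *boppo* — final sound /o/ (a vowel) → -jo → *boppojo*.

boppojo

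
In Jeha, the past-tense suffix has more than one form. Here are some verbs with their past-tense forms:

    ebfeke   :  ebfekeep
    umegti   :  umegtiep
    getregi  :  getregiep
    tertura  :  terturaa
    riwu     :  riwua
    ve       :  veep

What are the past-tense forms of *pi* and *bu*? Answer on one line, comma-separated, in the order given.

Looking at the last vowel of each stem: -ep when the last vowel of the stem is a front vowel (*ebfeke*, *umegti*, *getregi*, *ve*); -a when the last vowel of the stem is a back vowel (*tertura*, *riwu*).
*pi* — last vowel /i/ (a front vowel) → -ep → *piep*.
*bu* — last vowel /u/ (a back vowel) → -a → *bua*.

piep, bua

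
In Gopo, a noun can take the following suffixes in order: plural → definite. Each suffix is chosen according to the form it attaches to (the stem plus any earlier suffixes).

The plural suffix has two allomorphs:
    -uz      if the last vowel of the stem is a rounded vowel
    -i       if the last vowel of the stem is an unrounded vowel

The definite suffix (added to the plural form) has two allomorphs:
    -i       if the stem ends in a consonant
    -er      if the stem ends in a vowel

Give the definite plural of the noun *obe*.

*obe* — last vowel /e/ (an unrounded vowel) → -i → *obei*.
The plural form *obei*: final sound = /i/, a vowel → -er → *obeier*.

obeier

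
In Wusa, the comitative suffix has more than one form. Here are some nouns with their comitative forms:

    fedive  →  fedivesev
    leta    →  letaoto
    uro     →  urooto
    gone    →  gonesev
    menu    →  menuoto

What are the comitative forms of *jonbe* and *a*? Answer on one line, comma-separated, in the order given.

The suffix is conditioned by the last vowel: -sev when the last vowel of the stem is a front vowel (*fedive*, *gone*); -oto when the last vowel of the stem is a back vowel (*leta*, *uro*, *menu*).
The last vowel of *jonbe* is /e/, which is a front vowel, so the suffix is -sev, giving *jonbesev*.
Since the last vowel of *a* is /a/ (a back vowel), it takes -oto, giving *aoto*.

jonbesev, aoto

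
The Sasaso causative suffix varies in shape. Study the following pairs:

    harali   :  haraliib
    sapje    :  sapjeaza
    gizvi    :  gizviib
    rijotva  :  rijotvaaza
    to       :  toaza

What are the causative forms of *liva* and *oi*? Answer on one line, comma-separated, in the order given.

livaaza, oiib

Looking at the last vowel of each stem: -ib when the last vowel of the stem is a high vowel (*harali*, *gizvi*); -aza when the last vowel of the stem is a non-high vowel (*sapje*, *rijotva*, *to*).
*liva* — last vowel /a/ (a non-high vowel) → -aza → *livaaza*.
*oi*: last vowel = /i/, a high vowel → -ib → *oiib*.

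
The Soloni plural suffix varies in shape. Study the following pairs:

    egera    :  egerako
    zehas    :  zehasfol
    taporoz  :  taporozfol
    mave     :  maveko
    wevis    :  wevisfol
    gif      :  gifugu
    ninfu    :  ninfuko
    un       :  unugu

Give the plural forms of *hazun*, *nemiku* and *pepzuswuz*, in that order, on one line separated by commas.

hazunugu, nemikuko, pepzuswuzfol

Looking at the final sound of each stem: -fol when the stem ends in a sibilant (*zehas*, *taporoz*, *wevis*); -ugu when the stem ends in a non-sibilant consonant (*gif*, *un*); -ko when the stem ends in a vowel (*egera*, *mave*, *ninfu*).
*hazun*: final sound = /n/, a non-sibilant consonant → -ugu → *hazunugu*.
*nemiku*: final sound = /u/, a vowel → -ko → *nemikuko*.
Since the final sound of *pepzuswuz* is /z/ (a sibilant), it takes -fol, giving *pepzuswuzfol*.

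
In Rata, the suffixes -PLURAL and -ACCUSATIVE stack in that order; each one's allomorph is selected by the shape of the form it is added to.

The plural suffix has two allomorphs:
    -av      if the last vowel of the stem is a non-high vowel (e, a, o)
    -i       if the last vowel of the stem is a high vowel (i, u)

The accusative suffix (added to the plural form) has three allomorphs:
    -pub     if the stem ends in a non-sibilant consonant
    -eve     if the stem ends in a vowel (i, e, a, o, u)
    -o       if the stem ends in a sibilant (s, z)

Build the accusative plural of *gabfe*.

gabfeavpub

*gabfe*: last vowel = /e/, a non-high vowel → -av → *gabfeav*.
The plural form *gabfeav* — final sound /v/ (a non-sibilant consonant) → -pub → *gabfeavpub*.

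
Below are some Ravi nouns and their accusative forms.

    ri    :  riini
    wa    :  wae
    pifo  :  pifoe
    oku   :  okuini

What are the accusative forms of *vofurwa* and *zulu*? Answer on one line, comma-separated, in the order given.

vofurwae, zuluini

The suffix is conditioned by the last vowel: -ini when the last vowel of the stem is a high vowel (*ri*, *oku*); -e when the last vowel of the stem is a non-high vowel (*wa*, *pifo*).
*vofurwa* — last vowel /a/ (a non-high vowel) → -e → *vofurwae*.
*zulu* — last vowel /u/ (a high vowel) → -ini → *zuluini*.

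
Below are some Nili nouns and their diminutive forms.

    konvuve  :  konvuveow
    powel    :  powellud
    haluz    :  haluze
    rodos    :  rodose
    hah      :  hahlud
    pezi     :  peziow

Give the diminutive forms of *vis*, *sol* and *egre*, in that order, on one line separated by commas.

The suffix is conditioned by the final sound: -e when the stem ends in a sibilant (*haluz*, *rodos*); -lud when the stem ends in a non-sibilant consonant (*powel*, *hah*); -ow when the stem ends in a vowel (*konvuve*, *pezi*).
*vis*: final sound = /s/, a sibilant → -e → *vise*.
The final sound of *sol* is /l/, which is a non-sibilant consonant, so the suffix is -lud, giving *sollud*.
The final sound of *egre* is /e/, which is a vowel, so the suffix is -ow, giving *egreow*.

vise, sollud, egreow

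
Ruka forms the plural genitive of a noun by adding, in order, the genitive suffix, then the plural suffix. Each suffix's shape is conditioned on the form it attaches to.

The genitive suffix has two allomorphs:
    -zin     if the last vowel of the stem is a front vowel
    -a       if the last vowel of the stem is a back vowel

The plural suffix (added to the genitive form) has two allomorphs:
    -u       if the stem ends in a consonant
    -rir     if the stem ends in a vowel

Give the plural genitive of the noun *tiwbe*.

tiwbezinu

The last vowel of *tiwbe* is /e/, which is a front vowel, so the genitive suffix is -zin, giving *tiwbezin*.
Since the final sound of the genitive form *tiwbezin* is /n/ (a consonant), it takes -u, giving *tiwbezinu*.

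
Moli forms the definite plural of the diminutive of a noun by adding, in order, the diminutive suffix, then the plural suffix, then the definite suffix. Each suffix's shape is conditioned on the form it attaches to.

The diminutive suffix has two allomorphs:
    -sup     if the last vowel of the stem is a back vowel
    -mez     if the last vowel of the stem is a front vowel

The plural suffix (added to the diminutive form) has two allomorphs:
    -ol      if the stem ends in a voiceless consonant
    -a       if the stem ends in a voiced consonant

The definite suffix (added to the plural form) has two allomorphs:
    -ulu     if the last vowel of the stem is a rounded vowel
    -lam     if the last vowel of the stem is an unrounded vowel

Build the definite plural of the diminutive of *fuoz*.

The last vowel of *fuoz* is /o/, which is a back vowel, so the diminutive suffix is -sup, giving *fuozsup*.
Since the final consonant of the diminutive form *fuozsup* is /p/ (voiceless), it takes -ol, giving *fuozsupol*.
The plural form *fuozsupol* — last vowel /o/ (a rounded vowel) → -ulu → *fuozsupolulu*.

fuozsupolulu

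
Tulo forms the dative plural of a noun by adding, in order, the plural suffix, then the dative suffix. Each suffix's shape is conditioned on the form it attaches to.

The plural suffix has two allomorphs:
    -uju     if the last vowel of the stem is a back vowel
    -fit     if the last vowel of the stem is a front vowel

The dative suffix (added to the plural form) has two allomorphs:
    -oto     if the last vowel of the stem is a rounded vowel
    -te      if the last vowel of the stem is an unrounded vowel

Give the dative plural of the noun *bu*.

buujuoto

*bu* — last vowel /u/ (a back vowel) → -uju → *buuju*.
The plural form *buuju*: last vowel = /u/, a rounded vowel → -oto → *buujuoto*.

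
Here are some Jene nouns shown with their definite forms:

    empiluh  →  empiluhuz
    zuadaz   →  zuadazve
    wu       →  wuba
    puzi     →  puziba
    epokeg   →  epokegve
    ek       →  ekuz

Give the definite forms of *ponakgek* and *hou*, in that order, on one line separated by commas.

The alternation tracks the final sound of the stem — -uz when the stem ends in a voiceless consonant (*empiluh*, *ek*); -ve when the stem ends in a voiced consonant (*zuadaz*, *epokeg*); -ba when the stem ends in a vowel (*wu*, *puzi*).
Since the final sound of *ponakgek* is /k/ (a voiceless consonant), it takes -uz, giving *ponakgekuz*.
*hou*: final sound = /u/, a vowel → -ba → *houba*.

ponakgekuz, houba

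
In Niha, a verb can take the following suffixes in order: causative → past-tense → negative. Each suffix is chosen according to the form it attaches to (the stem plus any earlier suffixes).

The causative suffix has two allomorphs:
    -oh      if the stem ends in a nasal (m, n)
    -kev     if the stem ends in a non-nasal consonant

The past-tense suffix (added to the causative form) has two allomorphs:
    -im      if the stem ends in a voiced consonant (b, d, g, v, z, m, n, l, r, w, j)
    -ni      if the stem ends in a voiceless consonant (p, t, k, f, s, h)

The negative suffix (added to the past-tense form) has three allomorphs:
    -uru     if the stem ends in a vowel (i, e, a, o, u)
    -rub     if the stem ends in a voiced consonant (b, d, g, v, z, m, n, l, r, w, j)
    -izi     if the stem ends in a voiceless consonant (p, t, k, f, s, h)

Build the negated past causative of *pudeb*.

Since the final consonant of *pudeb* is /b/ (non-nasal), it takes -kev, giving *pudebkev*.
The causative form *pudebkev* — final consonant /v/ (voiced) → -im → *pudebkevim*.
The past-tense form *pudebkevim*: final sound = /m/, a voiced consonant → -rub → *pudebkevimrub*.

pudebkevimrub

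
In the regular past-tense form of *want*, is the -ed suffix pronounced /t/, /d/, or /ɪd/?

The stem *want* ends in /t/ or /d/.
The -ed suffix is realized as /ɪd/ after /t, d/; as /t/ after other voiceless consonants; and as /d/ after other voiced sounds.
So -ed on *want* is pronounced /ɪd/.

/ɪd/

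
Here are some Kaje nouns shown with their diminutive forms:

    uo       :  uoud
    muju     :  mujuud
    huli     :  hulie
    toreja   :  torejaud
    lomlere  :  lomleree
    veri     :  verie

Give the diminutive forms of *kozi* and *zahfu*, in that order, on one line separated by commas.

The pattern is front/back vowel harmony: -e when the last vowel of the stem is a front vowel (*huli*, *lomlere*, *veri*); -ud when the last vowel of the stem is a back vowel (*uo*, *muju*, *toreja*).
*kozi*: last vowel = /i/, a front vowel → -e → *kozie*.
*zahfu* — last vowel /u/ (a back vowel) → -ud → *zahfuud*.

kozie, zahfuud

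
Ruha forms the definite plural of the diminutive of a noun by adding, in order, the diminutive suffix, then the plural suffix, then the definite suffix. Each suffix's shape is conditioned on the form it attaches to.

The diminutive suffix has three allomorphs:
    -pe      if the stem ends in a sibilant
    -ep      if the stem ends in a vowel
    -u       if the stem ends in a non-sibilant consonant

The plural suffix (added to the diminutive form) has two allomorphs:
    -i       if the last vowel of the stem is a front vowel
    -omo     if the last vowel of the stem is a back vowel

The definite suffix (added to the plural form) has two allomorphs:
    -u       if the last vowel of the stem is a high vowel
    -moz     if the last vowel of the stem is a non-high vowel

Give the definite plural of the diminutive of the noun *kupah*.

kupahuomomoz

The final sound of *kupah* is /h/, which is a non-sibilant consonant, so the diminutive suffix is -u, giving *kupahu*.
The last vowel of the diminutive form *kupahu* is /u/, which is a back vowel, so the plural suffix is -omo, giving *kupahuomo*.
The plural form *kupahuomo*: last vowel = /o/, a non-high vowel → -moz → *kupahuomomoz*.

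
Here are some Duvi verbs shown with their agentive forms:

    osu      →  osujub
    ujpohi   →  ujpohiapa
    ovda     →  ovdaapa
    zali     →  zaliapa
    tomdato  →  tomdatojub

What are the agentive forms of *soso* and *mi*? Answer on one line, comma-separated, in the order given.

sosojub, miapa

The pattern is rounding harmony: -jub when the last vowel of the stem is a rounded vowel (*osu*, *tomdato*); -apa when the last vowel of the stem is an unrounded vowel (*ujpohi*, *ovda*, *zali*).
*soso* — last vowel /o/ (a rounded vowel) → -jub → *sosojub*.
The last vowel of *mi* is /i/, which is an unrounded vowel, so the suffix is -apa, giving *miapa*.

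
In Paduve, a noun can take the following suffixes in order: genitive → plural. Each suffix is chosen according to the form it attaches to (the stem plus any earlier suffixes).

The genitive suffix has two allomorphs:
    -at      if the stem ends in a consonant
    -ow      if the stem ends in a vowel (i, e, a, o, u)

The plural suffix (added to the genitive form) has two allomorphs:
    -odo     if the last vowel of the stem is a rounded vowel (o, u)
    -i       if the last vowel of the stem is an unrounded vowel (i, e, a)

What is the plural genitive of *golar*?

*golar* — final sound /r/ (a consonant) → -at → *golarat*.
The genitive form *golarat*: last vowel = /a/, an unrounded vowel → -i → *golarati*.

golarati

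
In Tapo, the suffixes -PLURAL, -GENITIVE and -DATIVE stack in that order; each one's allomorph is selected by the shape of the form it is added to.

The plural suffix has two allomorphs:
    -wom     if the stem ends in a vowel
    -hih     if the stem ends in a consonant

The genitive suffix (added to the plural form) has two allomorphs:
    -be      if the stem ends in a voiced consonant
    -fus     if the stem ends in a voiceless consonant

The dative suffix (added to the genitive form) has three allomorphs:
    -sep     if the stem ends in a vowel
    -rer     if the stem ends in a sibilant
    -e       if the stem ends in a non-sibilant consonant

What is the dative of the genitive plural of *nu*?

nuwombesep

*nu*: final sound = /u/, a vowel → -wom → *nuwom*.
The final consonant of the plural form *nuwom* is /m/, which is voiced, so the genitive suffix is -be, giving *nuwombe*.
The final sound of the genitive form *nuwombe* is /e/, which is a vowel, so the dative suffix is -sep, giving *nuwombesep*.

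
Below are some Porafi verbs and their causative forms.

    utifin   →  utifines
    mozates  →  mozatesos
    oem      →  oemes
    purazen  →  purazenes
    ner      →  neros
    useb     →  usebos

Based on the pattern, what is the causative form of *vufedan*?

The alternation tracks the final consonant of the stem — -es when the stem ends in a nasal (*utifin*, *oem*, *purazen*); -os when the stem ends in a non-nasal consonant (*mozates*, *ner*, *useb*).
The final consonant of *vufedan* is /n/, which is a nasal, so the suffix is -es, giving *vufedanes*.

vufedanes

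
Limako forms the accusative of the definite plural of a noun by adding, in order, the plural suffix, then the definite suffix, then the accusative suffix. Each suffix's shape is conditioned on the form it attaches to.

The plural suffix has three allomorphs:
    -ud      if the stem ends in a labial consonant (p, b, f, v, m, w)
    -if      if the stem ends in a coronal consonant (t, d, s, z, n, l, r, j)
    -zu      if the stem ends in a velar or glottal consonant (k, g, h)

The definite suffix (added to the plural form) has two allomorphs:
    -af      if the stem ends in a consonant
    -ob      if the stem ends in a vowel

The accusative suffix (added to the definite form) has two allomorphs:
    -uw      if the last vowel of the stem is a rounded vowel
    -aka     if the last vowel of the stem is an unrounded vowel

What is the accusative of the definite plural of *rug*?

*rug*: final consonant = /g/, velar/glottal → -zu → *rugzu*.
The plural form *rugzu*: final sound = /u/, a vowel → -ob → *rugzuob*.
The last vowel of the definite form *rugzuob* is /o/, which is a rounded vowel, so the accusative suffix is -uw, giving *rugzuobuw*.

rugzuobuw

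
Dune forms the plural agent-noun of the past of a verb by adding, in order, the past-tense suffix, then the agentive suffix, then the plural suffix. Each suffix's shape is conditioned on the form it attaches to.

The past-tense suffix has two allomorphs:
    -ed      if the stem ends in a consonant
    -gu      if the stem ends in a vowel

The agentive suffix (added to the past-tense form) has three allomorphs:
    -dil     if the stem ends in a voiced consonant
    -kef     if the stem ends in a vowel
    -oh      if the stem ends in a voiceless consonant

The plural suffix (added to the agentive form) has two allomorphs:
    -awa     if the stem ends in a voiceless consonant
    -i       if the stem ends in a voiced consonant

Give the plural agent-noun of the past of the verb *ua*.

*ua* — final sound /a/ (a vowel) → -gu → *uagu*.
The past-tense form *uagu*: final sound = /u/, a vowel → -kef → *uagukef*.
The agentive form *uagukef*: final consonant = /f/, voiceless → -awa → *uagukefawa*.

uagukefawa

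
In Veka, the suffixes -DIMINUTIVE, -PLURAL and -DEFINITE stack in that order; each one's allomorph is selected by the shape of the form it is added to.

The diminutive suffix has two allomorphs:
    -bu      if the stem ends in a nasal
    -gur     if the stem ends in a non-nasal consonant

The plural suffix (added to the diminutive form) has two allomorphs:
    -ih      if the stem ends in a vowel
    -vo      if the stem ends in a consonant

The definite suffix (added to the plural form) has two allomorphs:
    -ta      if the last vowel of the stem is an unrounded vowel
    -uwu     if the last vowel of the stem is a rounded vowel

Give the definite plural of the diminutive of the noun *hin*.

hinbuihta

*hin*: final consonant = /n/, a nasal → -bu → *hinbu*.
The final sound of the diminutive form *hinbu* is /u/, which is a vowel, so the plural suffix is -ih, giving *hinbuih*.
The plural form *hinbuih* — last vowel /i/ (an unrounded vowel) → -ta → *hinbuihta*.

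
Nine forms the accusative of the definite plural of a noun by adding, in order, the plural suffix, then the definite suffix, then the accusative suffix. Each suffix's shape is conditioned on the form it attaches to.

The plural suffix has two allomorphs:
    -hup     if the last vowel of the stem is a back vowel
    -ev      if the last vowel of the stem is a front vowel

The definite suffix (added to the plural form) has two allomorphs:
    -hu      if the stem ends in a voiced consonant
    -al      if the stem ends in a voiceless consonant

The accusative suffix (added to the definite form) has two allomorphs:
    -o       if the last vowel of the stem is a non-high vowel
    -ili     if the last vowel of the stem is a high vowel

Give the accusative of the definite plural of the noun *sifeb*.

sifebevhuili

Since the last vowel of *sifeb* is /e/ (a front vowel), it takes -ev, giving *sifebev*.
The plural form *sifebev*: final consonant = /v/, voiced → -hu → *sifebevhu*.
The last vowel of the definite form *sifebevhu* is /u/, which is a high vowel, so the accusative suffix is -ili, giving *sifebevhuili*.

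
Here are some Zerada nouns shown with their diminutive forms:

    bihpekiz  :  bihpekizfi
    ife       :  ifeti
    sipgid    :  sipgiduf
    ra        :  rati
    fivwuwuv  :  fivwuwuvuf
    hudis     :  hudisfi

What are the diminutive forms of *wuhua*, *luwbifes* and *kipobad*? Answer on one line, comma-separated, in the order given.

Looking at the final sound of each stem: -fi when the stem ends in a sibilant (*bihpekiz*, *hudis*); -uf when the stem ends in a non-sibilant consonant (*sipgid*, *fivwuwuv*); -ti when the stem ends in a vowel (*ife*, *ra*).
The final sound of *wuhua* is /a/, which is a vowel, so the suffix is -ti, giving *wuhuati*.
The final sound of *luwbifes* is /s/, which is a sibilant, so the suffix is -fi, giving *luwbifesfi*.
*kipobad* — final sound /d/ (a non-sibilant consonant) → -uf → *kipobaduf*.

wuhuati, luwbifesfi, kipobaduf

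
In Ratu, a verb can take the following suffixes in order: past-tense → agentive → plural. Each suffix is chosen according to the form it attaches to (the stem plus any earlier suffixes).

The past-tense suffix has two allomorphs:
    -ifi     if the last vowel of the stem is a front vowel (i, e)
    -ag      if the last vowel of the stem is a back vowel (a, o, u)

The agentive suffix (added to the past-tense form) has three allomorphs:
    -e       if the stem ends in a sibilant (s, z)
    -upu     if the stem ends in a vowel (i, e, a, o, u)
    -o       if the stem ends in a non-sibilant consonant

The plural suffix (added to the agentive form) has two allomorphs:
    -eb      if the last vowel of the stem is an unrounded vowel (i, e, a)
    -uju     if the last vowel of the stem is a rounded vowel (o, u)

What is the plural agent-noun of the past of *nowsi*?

*nowsi*: last vowel = /i/, a front vowel → -ifi → *nowsiifi*.
The past-tense form *nowsiifi*: final sound = /i/, a vowel → -upu → *nowsiifiupu*.
The agentive form *nowsiifiupu*: last vowel = /u/, a rounded vowel → -uju → *nowsiifiupuuju*.

nowsiifiupuuju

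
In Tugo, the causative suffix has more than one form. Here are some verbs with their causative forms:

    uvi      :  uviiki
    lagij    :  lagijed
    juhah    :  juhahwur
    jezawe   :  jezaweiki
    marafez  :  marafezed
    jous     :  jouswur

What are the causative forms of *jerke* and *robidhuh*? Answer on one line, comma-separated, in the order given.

jerkeiki, robidhuhwur

The pattern is voicing of the final sound: -wur when the stem ends in a voiceless consonant (*juhah*, *jous*); -ed when the stem ends in a voiced consonant (*lagij*, *marafez*); -iki when the stem ends in a vowel (*uvi*, *jezawe*).
The final sound of *jerke* is /e/, which is a vowel, so the suffix is -iki, giving *jerkeiki*.
The final sound of *robidhuh* is /h/, which is a voiceless consonant, so the suffix is -wur, giving *robidhuhwur*.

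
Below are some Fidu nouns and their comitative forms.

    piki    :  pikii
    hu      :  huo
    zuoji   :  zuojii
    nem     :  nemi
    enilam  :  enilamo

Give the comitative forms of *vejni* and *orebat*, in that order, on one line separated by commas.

Looking at the last vowel of each stem: -i when the last vowel of the stem is a front vowel (*piki*, *zuoji*, *nem*); -o when the last vowel of the stem is a back vowel (*hu*, *enilam*).
*vejni*: last vowel = /i/, a front vowel → -i → *vejnii*.
Since the last vowel of *orebat* is /a/ (a back vowel), it takes -o, giving *orebato*.

vejnii, orebato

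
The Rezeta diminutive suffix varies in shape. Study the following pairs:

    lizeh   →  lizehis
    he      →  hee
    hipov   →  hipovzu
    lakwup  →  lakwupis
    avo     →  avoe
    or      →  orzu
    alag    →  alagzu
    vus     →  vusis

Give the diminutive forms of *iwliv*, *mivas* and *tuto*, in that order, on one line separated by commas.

iwlivzu, mivasis, tutoe

Looking at the final sound of each stem: -is when the stem ends in a voiceless consonant (*lizeh*, *lakwup*, *vus*); -zu when the stem ends in a voiced consonant (*hipov*, *or*, *alag*); -e when the stem ends in a vowel (*he*, *avo*).
*iwliv* — final sound /v/ (a voiced consonant) → -zu → *iwlivzu*.
*mivas* — final sound /s/ (a voiceless consonant) → -is → *mivasis*.
The final sound of *tuto* is /o/, which is a vowel, so the suffix is -e, giving *tutoe*.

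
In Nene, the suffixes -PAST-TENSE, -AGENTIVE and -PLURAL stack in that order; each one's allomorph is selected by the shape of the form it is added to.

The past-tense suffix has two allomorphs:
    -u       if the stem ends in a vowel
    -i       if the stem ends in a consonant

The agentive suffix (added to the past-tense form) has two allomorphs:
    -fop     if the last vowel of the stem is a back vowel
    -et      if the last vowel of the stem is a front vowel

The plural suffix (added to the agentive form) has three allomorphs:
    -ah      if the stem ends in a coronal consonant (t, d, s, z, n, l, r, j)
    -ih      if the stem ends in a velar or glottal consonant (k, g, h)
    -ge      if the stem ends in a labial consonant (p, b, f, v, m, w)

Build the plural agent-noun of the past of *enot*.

enotietah

*enot* — final sound /t/ (a consonant) → -i → *enoti*.
The past-tense form *enoti* — last vowel /i/ (a front vowel) → -et → *enotiet*.
The agentive form *enotiet*: final consonant = /t/, coronal → -ah → *enotietah*.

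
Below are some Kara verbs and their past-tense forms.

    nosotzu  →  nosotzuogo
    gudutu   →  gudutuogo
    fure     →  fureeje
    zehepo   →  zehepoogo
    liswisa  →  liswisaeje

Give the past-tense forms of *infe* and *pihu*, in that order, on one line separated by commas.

infeeje, pihuogo

The suffix is conditioned by the last vowel: -ogo when the last vowel of the stem is a rounded vowel (*nosotzu*, *gudutu*, *zehepo*); -eje when the last vowel of the stem is an unrounded vowel (*fure*, *liswisa*).
The last vowel of *infe* is /e/, which is an unrounded vowel, so the suffix is -eje, giving *infeeje*.
*pihu* — last vowel /u/ (a rounded vowel) → -ogo → *pihuogo*.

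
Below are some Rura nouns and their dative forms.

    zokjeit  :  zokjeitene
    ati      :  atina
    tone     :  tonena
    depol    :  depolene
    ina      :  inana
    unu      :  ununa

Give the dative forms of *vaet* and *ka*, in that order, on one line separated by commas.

The suffix is conditioned by the final sound: -ene when the stem ends in a consonant (*zokjeit*, *depol*); -na when the stem ends in a vowel (*ati*, *tone*, *ina*, *unu*).
Since the final sound of *vaet* is /t/ (a consonant), it takes -ene, giving *vaetene*.
*ka* — final sound /a/ (a vowel) → -na → *kana*.

vaetene, kana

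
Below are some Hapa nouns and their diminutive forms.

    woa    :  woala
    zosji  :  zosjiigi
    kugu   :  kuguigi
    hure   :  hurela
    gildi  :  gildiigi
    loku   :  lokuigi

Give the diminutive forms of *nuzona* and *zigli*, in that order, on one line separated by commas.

Looking at the last vowel of each stem: -igi when the last vowel of the stem is a high vowel (*zosji*, *kugu*, *gildi*, *loku*); -la when the last vowel of the stem is a non-high vowel (*woa*, *hure*).
*nuzona*: last vowel = /a/, a non-high vowel → -la → *nuzonala*.
Since the last vowel of *zigli* is /i/ (a high vowel), it takes -igi, giving *zigliigi*.

nuzonala, zigliigi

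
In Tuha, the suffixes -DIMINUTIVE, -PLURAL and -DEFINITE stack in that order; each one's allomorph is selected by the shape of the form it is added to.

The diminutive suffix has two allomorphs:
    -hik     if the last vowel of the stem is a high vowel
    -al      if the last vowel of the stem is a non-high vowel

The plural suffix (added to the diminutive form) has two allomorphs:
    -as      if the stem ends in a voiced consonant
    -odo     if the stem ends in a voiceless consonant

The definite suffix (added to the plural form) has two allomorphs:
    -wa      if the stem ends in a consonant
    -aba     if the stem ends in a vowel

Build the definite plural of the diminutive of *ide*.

Since the last vowel of *ide* is /e/ (a non-high vowel), it takes -al, giving *ideal*.
Since the final consonant of the diminutive form *ideal* is /l/ (voiced), it takes -as, giving *idealas*.
The plural form *idealas*: final sound = /s/, a consonant → -wa → *idealaswa*.

idealaswa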